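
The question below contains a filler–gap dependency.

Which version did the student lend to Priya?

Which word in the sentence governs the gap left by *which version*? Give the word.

lend

Underlying clause: The student did lend which version to Priya.
'which version' functions as the direct object of 'lend'. It moves to the left edge, and the trace sits right after 'lend':
Which version did the student lend ___ to Priya?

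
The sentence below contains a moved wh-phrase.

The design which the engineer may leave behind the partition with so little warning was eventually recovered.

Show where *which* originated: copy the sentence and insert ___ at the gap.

The design which the engineer may leave ___ behind the partition with so little warning was eventually recovered.

'which' is the direct object of 'leave'. The gap is right after 'leave'.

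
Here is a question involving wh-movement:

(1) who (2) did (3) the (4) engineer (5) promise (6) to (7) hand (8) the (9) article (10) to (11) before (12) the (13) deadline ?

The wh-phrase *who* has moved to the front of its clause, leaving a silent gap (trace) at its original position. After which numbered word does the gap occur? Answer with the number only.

In situ: The engineer did promise to hand the article to who before the deadline.
'who' functions as the object of the preposition 'to' (recipient of 'hand'). It moves to the left edge, and the trace sits right after 'to':
Who did the engineer promise to hand the article to ___ before the deadline?
'to' is word 10.

10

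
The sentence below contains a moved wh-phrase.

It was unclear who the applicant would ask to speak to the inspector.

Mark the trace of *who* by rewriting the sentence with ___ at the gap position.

Pre-movement form: The applicant would ask who to speak to the inspector.
'who' functions as the direct object of 'ask'. The gap is right after 'ask'.

It was unclear who the applicant would ask ___ to speak to the inspector.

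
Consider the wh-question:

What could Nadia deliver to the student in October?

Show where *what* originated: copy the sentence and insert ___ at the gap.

What could Nadia deliver ___ to the student in October?

In situ: Nadia could deliver what to the student in October.
'what' is the direct object of 'deliver'. The gap is right after 'deliver'.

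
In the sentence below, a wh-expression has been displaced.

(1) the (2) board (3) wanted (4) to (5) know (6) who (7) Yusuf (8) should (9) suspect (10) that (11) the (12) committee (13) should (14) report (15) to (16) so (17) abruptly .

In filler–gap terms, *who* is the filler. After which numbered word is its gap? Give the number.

15

Pre-movement form: Yusuf should suspect that the committee should report to who so abruptly.
'who' functions as the object of the preposition 'to'. Fronting leaves a gap immediately after 'to':
The board wanted to know who Yusuf should suspect that the committee should report to ___ so abruptly.
'to' is word 15.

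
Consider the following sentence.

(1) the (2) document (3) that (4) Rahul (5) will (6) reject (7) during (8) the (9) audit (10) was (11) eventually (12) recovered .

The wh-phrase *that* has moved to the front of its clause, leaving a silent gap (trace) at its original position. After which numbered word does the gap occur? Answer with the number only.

6

'that' functions as the direct object of 'reject'. Fronting leaves a gap immediately after 'reject':
The document that Rahul will reject ___ during the audit was eventually recovered.
'reject' is word 6.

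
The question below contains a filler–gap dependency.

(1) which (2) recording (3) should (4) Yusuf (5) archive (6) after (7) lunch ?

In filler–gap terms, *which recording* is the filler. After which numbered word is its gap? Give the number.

5

Pre-movement form: Yusuf should archive which recording after lunch.
The filler 'which recording' is interpreted as the direct object of 'archive'. It moves to the left edge, and the trace sits right after 'archive':
Which recording should Yusuf archive ___ after lunch?
'archive' is word 5.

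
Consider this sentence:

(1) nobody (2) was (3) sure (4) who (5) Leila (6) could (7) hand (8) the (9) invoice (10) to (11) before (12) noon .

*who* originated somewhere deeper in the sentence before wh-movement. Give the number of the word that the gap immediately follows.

Pre-movement form: Leila could hand the invoice to who before noon.
The filler 'who' is interpreted as the object of the preposition 'to' (recipient of 'hand'). Fronting leaves a gap immediately after 'to':
Nobody was sure who Leila could hand the invoice to ___ before noon.
'to' is word 10.

10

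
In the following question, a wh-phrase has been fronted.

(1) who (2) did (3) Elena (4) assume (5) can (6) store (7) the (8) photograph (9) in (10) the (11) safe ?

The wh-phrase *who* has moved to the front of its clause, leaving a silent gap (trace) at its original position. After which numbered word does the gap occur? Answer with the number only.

Before movement: Elena did assume who can store the photograph in the safe.
'who' functions as the subject of the clause embedded under 'assume'. It moves to the left edge, and the trace sits right after 'assume':
Who did Elena assume ___ can store the photograph in the safe?
'assume' is word 4.

4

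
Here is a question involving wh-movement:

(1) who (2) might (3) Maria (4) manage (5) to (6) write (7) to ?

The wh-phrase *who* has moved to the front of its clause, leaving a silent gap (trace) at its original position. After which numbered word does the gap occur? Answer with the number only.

7

Underlying clause: Maria might manage to write to who.
'who' functions as the object of the preposition 'to'. It moves to the left edge, and the trace sits right after 'to':
Who might Maria manage to write to ___?
'to' is word 7.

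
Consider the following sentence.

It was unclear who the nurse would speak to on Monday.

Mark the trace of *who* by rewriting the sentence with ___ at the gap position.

It was unclear who the nurse would speak to ___ on Monday.

In situ: The nurse would speak to who on Monday.
The filler 'who' is interpreted as the object of the preposition 'to'. The gap is right after 'to'.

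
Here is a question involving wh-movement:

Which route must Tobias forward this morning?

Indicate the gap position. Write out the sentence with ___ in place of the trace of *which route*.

Underlying clause: Tobias must forward which route this morning.
'which route' is the direct object of 'forward'. The gap is right after 'forward'.

Which route must Tobias forward ___ this morning?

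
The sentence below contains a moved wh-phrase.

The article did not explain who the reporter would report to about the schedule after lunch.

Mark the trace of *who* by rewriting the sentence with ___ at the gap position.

Underlying clause: The reporter would report to who about the schedule after lunch.
'who' is the object of the preposition 'to'. The gap is right after 'to'.

The article did not explain who the reporter would report to ___ about the schedule after lunch.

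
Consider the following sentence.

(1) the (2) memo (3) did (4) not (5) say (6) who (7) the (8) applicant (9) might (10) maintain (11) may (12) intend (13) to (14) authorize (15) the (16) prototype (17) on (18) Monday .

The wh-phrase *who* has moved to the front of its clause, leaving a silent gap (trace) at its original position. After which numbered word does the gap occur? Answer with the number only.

Before movement: The applicant might maintain who may intend to authorize the prototype on Monday.
'who' functions as the subject of the clause embedded under 'maintain'. It moves to the left edge, and the trace sits right after 'maintain':
The memo did not say who the applicant might maintain ___ may intend to authorize the prototype on Monday.
'maintain' is word 10.

10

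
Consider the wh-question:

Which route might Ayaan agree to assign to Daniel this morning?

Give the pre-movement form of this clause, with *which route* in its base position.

The filler 'which route' is interpreted as the direct object of 'assign'. Fronting leaves a gap immediately after 'assign':
Which route might Ayaan agree to assign ___ to Daniel this morning?

Ayaan might agree to assign which route to Daniel this morning.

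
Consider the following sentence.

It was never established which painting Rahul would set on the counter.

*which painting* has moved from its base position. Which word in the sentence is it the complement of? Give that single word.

In situ: Rahul would set which painting on the counter.
The filler 'which painting' is interpreted as the direct object of 'set'. It moves to the left edge, and the trace sits right after 'set':
It was never established which painting Rahul would set ___ on the counter.

set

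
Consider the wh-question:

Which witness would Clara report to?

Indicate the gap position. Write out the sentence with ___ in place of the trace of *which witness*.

Before movement: Clara would report to which witness.
The filler 'which witness' is interpreted as the object of the preposition 'to'. The gap is right after 'to'.

Which witness would Clara report to ___?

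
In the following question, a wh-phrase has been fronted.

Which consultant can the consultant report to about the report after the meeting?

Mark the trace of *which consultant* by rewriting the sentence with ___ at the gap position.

Which consultant can the consultant report to ___ about the report after the meeting?

In situ: The consultant can report to which consultant about the report after the meeting.
The filler 'which consultant' is interpreted as the object of the preposition 'to'. The gap is right after 'to'.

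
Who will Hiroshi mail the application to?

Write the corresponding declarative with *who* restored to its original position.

Hiroshi will mail the application to who.

'who' is the object of the preposition 'to' (recipient of 'mail'). Fronting leaves a gap immediately after 'to':
Who will Hiroshi mail the application to ___?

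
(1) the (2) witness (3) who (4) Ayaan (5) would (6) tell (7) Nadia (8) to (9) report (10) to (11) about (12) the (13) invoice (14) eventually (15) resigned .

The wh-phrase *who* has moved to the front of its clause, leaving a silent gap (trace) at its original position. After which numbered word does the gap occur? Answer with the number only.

'who' is the object of the preposition 'to'. Wh-movement fronts it, leaving a gap right after 'to':
The witness who Ayaan would tell Nadia to report to ___ about the invoice eventually resigned.
'to' is word 10.

10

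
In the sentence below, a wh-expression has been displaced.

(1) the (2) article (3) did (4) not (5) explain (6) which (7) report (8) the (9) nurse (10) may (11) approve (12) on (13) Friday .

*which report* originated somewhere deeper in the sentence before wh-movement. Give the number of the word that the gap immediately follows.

11

Before movement: The nurse may approve which report on Friday.
'which report' functions as the direct object of 'approve'. Wh-movement fronts it, leaving a gap right after 'approve':
The article did not explain which report the nurse may approve ___ on Friday.
'approve' is word 11.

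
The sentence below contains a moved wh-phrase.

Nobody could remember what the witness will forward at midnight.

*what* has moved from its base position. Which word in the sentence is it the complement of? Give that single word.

forward

Underlying clause: The witness will forward what at midnight.
The filler 'what' is interpreted as the direct object of 'forward'. Fronting leaves a gap immediately after 'forward':
Nobody could remember what the witness will forward ___ at midnight.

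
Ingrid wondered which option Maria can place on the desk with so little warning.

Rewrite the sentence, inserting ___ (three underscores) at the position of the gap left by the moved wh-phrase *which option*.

Pre-movement form: Maria can place which option on the desk with so little warning.
'which option' is the direct object of 'place'. The gap is right after 'place'.

Ingrid wondered which option Maria can place ___ on the desk with so little warning.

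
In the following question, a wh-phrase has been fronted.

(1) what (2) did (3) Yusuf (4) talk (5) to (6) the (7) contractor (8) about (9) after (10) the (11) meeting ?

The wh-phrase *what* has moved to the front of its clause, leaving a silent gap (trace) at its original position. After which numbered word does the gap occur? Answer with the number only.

8

Before movement: Yusuf did talk to the contractor about what after the meeting.
'what' is the object of the preposition 'about'. It moves to the left edge, and the trace sits right after 'about':
What did Yusuf talk to the contractor about ___ after the meeting?
'about' is word 8.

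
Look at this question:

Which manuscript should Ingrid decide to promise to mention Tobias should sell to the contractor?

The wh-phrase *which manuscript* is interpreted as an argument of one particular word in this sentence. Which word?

sell

In situ: Ingrid should decide to promise to mention Tobias should sell which manuscript to the contractor.
The filler 'which manuscript' is interpreted as the direct object of 'sell'. It moves to the left edge, and the trace sits right after 'sell':
Which manuscript should Ingrid decide to promise to mention Tobias should sell ___ to the contractor?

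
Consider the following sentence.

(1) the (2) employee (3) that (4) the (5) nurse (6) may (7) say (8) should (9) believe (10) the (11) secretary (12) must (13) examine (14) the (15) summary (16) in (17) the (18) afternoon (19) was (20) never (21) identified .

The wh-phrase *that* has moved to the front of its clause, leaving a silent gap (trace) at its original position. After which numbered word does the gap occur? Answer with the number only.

7

'that' is the subject of the clause embedded under 'say'. Fronting leaves a gap immediately after 'say':
The employee that the nurse may say ___ should believe the secretary must examine the summary in the afternoon was never identified.
'say' is word 7.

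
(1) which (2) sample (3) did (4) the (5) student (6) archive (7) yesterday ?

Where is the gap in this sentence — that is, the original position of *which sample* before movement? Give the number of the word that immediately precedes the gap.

Pre-movement form: The student did archive which sample yesterday.
'which sample' functions as the direct object of 'archive'. Fronting leaves a gap immediately after 'archive':
Which sample did the student archive ___ yesterday?
'archive' is word 6.

6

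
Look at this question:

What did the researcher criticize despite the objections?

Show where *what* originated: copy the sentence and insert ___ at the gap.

Before movement: The researcher did criticize what despite the objections.
'what' is the direct object of 'criticize'. The gap is right after 'criticize'.

What did the researcher criticize ___ despite the objections?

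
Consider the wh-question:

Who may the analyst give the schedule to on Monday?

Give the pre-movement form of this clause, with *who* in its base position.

The analyst may give the schedule to who on Monday.

The filler 'who' is interpreted as the object of the preposition 'to' (recipient of 'give'). Wh-movement fronts it, leaving a gap right after 'to':
Who may the analyst give the schedule to ___ on Monday?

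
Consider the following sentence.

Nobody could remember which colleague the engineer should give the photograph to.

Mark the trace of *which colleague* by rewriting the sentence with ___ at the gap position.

Nobody could remember which colleague the engineer should give the photograph to ___.

Underlying clause: The engineer should give the photograph to which colleague.
The filler 'which colleague' is interpreted as the object of the preposition 'to' (recipient of 'give'). The gap is right after 'to'.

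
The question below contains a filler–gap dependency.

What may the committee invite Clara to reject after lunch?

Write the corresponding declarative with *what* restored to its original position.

'what' is the direct object of 'reject'. It moves to the left edge, and the trace sits right after 'reject':
What may the committee invite Clara to reject ___ after lunch?

The committee may invite Clara to reject what after lunch.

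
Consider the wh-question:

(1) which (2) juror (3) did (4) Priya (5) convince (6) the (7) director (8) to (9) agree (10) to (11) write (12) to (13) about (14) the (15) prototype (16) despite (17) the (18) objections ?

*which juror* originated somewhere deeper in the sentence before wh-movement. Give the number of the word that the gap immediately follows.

12

Before movement: Priya did convince the director to agree to write to which juror about the prototype despite the objections.
'which juror' is the object of the preposition 'to'. Fronting leaves a gap immediately after 'to':
Which juror did Priya convince the director to agree to write to ___ about the prototype despite the objections?
'to' is word 12.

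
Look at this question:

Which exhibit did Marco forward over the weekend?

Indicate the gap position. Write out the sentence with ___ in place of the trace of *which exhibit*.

Which exhibit did Marco forward ___ over the weekend?

Underlying clause: Marco did forward which exhibit over the weekend.
'which exhibit' functions as the direct object of 'forward'. The gap is right after 'forward'.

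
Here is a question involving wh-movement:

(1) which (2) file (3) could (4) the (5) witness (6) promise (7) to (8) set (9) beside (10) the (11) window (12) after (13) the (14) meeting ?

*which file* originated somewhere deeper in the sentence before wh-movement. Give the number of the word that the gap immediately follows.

8

Pre-movement form: The witness could promise to set which file beside the window after the meeting.
'which file' functions as the direct object of 'set'. Wh-movement fronts it, leaving a gap right after 'set':
Which file could the witness promise to set ___ beside the window after the meeting?
'set' is word 8.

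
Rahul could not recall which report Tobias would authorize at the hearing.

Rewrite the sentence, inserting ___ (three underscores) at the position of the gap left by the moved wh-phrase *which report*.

Underlying clause: Tobias would authorize which report at the hearing.
'which report' functions as the direct object of 'authorize'. The gap is right after 'authorize'.

Rahul could not recall which report Tobias would authorize ___ at the hearing.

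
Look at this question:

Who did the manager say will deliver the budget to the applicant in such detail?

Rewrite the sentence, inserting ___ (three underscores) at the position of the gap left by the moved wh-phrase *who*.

Who did the manager say ___ will deliver the budget to the applicant in such detail?

Before movement: The manager did say who will deliver the budget to the applicant in such detail.
The filler 'who' is interpreted as the subject of the clause embedded under 'say'. The gap is right after 'say'.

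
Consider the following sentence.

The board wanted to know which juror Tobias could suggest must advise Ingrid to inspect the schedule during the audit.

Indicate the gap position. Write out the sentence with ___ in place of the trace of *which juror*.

The board wanted to know which juror Tobias could suggest ___ must advise Ingrid to inspect the schedule during the audit.

Before movement: Tobias could suggest which juror must advise Ingrid to inspect the schedule during the audit.
'which juror' functions as the subject of the clause embedded under 'suggest'. The gap is right after 'suggest'.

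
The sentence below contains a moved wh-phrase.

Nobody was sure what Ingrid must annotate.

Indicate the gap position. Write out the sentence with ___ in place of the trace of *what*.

Nobody was sure what Ingrid must annotate ___.

In situ: Ingrid must annotate what.
'what' functions as the direct object of 'annotate'. The gap is right after 'annotate'.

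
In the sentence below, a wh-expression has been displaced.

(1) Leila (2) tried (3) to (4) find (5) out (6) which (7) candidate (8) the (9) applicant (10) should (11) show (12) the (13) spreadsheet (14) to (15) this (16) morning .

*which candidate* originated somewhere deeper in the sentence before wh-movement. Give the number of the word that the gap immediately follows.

14

In situ: The applicant should show the spreadsheet to which candidate this morning.
The filler 'which candidate' is interpreted as the object of the preposition 'to' (recipient of 'show'). Wh-movement fronts it, leaving a gap right after 'to':
Leila tried to find out which candidate the applicant should show the spreadsheet to ___ this morning.
'to' is word 14.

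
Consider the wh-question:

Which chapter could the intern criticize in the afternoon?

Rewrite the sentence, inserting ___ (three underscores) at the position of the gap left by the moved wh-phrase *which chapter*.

Which chapter could the intern criticize ___ in the afternoon?

Before movement: The intern could criticize which chapter in the afternoon.
'which chapter' functions as the direct object of 'criticize'. The gap is right after 'criticize'.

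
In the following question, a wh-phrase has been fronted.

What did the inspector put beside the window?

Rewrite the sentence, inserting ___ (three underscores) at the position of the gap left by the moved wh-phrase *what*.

Before movement: The inspector did put what beside the window.
'what' functions as the direct object of 'put'. The gap is right after 'put'.

What did the inspector put ___ beside the window?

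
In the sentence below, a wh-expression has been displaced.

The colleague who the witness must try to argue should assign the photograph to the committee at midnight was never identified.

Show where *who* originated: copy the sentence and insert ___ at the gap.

'who' functions as the subject of the clause embedded under 'argue'. The gap is right after 'argue'.

The colleague who the witness must try to argue ___ should assign the photograph to the committee at midnight was never identified.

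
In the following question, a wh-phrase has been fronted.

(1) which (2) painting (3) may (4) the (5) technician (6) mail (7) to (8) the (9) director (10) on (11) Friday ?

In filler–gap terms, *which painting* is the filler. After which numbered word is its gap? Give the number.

6

Before movement: The technician may mail which painting to the director on Friday.
'which painting' functions as the direct object of 'mail'. Wh-movement fronts it, leaving a gap right after 'mail':
Which painting may the technician mail ___ to the director on Friday?
'mail' is word 6.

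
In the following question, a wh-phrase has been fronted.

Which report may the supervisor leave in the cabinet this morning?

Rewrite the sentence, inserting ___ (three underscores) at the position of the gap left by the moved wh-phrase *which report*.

Underlying clause: The supervisor may leave which report in the cabinet this morning.
'which report' functions as the direct object of 'leave'. The gap is right after 'leave'.

Which report may the supervisor leave ___ in the cabinet this morning?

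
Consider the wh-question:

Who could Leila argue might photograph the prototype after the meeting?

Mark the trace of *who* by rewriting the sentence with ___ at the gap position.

Who could Leila argue ___ might photograph the prototype after the meeting?

Before movement: Leila could argue who might photograph the prototype after the meeting.
'who' functions as the subject of the clause embedded under 'argue'. The gap is right after 'argue'.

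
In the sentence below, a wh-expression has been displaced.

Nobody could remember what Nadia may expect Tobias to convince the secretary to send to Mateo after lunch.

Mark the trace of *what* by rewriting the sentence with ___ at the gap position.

Nobody could remember what Nadia may expect Tobias to convince the secretary to send ___ to Mateo after lunch.

In situ: Nadia may expect Tobias to convince the secretary to send what to Mateo after lunch.
'what' is the direct object of 'send'. The gap is right after 'send'.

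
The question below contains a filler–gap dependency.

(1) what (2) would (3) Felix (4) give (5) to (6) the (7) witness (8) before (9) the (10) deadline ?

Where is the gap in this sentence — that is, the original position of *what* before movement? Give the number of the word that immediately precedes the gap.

Pre-movement form: Felix would give what to the witness before the deadline.
'what' functions as the direct object of 'give'. It moves to the left edge, and the trace sits right after 'give':
What would Felix give ___ to the witness before the deadline?
'give' is word 4.

4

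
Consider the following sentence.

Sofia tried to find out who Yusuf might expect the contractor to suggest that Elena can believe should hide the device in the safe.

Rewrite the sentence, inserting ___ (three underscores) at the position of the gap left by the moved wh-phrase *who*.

Before movement: Yusuf might expect the contractor to suggest that Elena can believe who should hide the device in the safe.
'who' functions as the subject of the clause embedded under 'believe'. The gap is right after 'believe'.

Sofia tried to find out who Yusuf might expect the contractor to suggest that Elena can believe ___ should hide the device in the safe.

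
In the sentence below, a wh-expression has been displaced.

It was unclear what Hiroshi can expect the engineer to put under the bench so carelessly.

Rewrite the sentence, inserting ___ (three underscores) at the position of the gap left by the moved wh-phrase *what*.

It was unclear what Hiroshi can expect the engineer to put ___ under the bench so carelessly.

Pre-movement form: Hiroshi can expect the engineer to put what under the bench so carelessly.
'what' is the direct object of 'put'. The gap is right after 'put'.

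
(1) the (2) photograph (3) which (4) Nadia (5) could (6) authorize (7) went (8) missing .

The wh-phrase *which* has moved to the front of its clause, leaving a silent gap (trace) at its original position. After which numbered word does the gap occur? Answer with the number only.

6

The filler 'which' is interpreted as the direct object of 'authorize'. Fronting leaves a gap immediately after 'authorize':
The photograph which Nadia could authorize ___ went missing.
'authorize' is word 6.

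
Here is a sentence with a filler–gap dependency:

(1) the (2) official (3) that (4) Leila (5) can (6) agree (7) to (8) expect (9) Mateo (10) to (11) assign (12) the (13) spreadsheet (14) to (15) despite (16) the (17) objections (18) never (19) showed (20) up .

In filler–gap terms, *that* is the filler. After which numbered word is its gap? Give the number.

The filler 'that' is interpreted as the object of the preposition 'to' (recipient of 'assign'). It moves to the left edge, and the trace sits right after 'to':
The official that Leila can agree to expect Mateo to assign the spreadsheet to ___ despite the objections never showed up.
'to' is word 14.

14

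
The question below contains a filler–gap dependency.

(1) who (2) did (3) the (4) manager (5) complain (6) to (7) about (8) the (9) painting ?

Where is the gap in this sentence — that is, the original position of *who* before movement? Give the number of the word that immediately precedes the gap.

Underlying clause: The manager did complain to who about the painting.
'who' functions as the object of the preposition 'to'. Wh-movement fronts it, leaving a gap right after 'to':
Who did the manager complain to ___ about the painting?
'to' is word 6.

6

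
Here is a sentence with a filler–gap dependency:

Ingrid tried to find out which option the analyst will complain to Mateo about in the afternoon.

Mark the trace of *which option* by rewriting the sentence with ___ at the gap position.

Ingrid tried to find out which option the analyst will complain to Mateo about ___ in the afternoon.

In situ: The analyst will complain to Mateo about which option in the afternoon.
'which option' is the object of the preposition 'about'. The gap is right after 'about'.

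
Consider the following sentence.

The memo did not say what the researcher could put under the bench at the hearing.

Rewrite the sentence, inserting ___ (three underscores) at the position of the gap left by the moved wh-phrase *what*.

The memo did not say what the researcher could put ___ under the bench at the hearing.

Underlying clause: The researcher could put what under the bench at the hearing.
'what' is the direct object of 'put'. The gap is right after 'put'.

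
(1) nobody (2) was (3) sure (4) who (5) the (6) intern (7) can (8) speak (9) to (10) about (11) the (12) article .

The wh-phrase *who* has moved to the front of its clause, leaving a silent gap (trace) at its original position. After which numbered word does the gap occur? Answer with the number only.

Pre-movement form: The intern can speak to who about the article.
The filler 'who' is interpreted as the object of the preposition 'to'. It moves to the left edge, and the trace sits right after 'to':
Nobody was sure who the intern can speak to ___ about the article.
'to' is word 9.

9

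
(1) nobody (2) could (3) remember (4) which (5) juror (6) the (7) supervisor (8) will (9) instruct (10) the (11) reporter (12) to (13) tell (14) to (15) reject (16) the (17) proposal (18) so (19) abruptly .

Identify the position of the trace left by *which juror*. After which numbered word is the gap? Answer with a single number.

Pre-movement form: The supervisor will instruct the reporter to tell which juror to reject the proposal so abruptly.
'which juror' functions as the direct object of 'tell'. Wh-movement fronts it, leaving a gap right after 'tell':
Nobody could remember which juror the supervisor will instruct the reporter to tell ___ to reject the proposal so abruptly.
'tell' is word 13.

13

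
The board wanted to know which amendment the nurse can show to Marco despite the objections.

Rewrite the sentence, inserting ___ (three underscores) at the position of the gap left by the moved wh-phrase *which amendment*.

Underlying clause: The nurse can show which amendment to Marco despite the objections.
'which amendment' functions as the direct object of 'show'. The gap is right after 'show'.

The board wanted to know which amendment the nurse can show ___ to Marco despite the objections.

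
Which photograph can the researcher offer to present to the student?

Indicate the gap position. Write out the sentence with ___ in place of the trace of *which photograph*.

Which photograph can the researcher offer to present ___ to the student?

In situ: The researcher can offer to present which photograph to the student.
'which photograph' functions as the direct object of 'present'. The gap is right after 'present'.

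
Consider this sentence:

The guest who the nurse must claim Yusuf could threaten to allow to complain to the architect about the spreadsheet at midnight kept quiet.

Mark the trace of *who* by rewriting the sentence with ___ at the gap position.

'who' functions as the direct object of 'allow'. The gap is right after 'allow'.

The guest who the nurse must claim Yusuf could threaten to allow ___ to complain to the architect about the spreadsheet at midnight kept quiet.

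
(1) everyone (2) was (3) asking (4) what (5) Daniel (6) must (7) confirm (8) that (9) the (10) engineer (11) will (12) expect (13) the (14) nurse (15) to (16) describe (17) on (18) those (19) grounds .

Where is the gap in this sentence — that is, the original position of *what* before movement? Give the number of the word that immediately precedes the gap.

Before movement: Daniel must confirm that the engineer will expect the nurse to describe what on those grounds.
'what' functions as the direct object of 'describe'. Wh-movement fronts it, leaving a gap right after 'describe':
Everyone was asking what Daniel must confirm that the engineer will expect the nurse to describe ___ on those grounds.
'describe' is word 16.

16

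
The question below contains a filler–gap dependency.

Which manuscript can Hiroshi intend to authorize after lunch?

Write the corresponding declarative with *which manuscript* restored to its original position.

Hiroshi can intend to authorize which manuscript after lunch.

'which manuscript' is the direct object of 'authorize'. Wh-movement fronts it, leaving a gap right after 'authorize':
Which manuscript can Hiroshi intend to authorize ___ after lunch?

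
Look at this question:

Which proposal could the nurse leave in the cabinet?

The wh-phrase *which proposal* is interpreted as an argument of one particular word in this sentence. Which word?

Pre-movement form: The nurse could leave which proposal in the cabinet.
'which proposal' functions as the direct object of 'leave'. Wh-movement fronts it, leaving a gap right after 'leave':
Which proposal could the nurse leave ___ in the cabinet?

leave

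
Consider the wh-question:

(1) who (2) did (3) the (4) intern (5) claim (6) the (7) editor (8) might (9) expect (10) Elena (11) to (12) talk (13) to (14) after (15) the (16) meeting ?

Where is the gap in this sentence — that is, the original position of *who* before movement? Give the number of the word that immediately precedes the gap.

Before movement: The intern did claim the editor might expect Elena to talk to who after the meeting.
The filler 'who' is interpreted as the object of the preposition 'to'. Fronting leaves a gap immediately after 'to':
Who did the intern claim the editor might expect Elena to talk to ___ after the meeting?
'to' is word 13.

13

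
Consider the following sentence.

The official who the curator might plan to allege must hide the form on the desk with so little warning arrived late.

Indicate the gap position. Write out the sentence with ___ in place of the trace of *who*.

The official who the curator might plan to allege ___ must hide the form on the desk with so little warning arrived late.

'who' is the subject of the clause embedded under 'allege'. The gap is right after 'allege'.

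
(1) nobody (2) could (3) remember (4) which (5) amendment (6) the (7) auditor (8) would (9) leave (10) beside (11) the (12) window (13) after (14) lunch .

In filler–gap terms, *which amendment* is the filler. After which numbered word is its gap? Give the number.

9

Before movement: The auditor would leave which amendment beside the window after lunch.
The filler 'which amendment' is interpreted as the direct object of 'leave'. Wh-movement fronts it, leaving a gap right after 'leave':
Nobody could remember which amendment the auditor would leave ___ beside the window after lunch.
'leave' is word 9.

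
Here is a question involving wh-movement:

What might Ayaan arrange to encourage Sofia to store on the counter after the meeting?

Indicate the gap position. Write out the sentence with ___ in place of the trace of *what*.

In situ: Ayaan might arrange to encourage Sofia to store what on the counter after the meeting.
The filler 'what' is interpreted as the direct object of 'store'. The gap is right after 'store'.

What might Ayaan arrange to encourage Sofia to store ___ on the counter after the meeting?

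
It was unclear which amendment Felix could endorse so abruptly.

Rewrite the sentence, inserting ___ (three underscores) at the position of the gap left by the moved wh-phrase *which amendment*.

In situ: Felix could endorse which amendment so abruptly.
The filler 'which amendment' is interpreted as the direct object of 'endorse'. The gap is right after 'endorse'.

It was unclear which amendment Felix could endorse ___ so abruptly.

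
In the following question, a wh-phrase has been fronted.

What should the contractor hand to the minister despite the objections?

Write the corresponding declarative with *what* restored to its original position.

The filler 'what' is interpreted as the direct object of 'hand'. Fronting leaves a gap immediately after 'hand':
What should the contractor hand ___ to the minister despite the objections?

The contractor should hand what to the minister despite the objections.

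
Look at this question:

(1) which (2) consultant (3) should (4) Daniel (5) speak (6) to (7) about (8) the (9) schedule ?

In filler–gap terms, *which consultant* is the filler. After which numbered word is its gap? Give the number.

6

Before movement: Daniel should speak to which consultant about the schedule.
The filler 'which consultant' is interpreted as the object of the preposition 'to'. It moves to the left edge, and the trace sits right after 'to':
Which consultant should Daniel speak to ___ about the schedule?
'to' is word 6.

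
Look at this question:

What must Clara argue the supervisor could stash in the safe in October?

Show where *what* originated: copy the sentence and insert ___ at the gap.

Before movement: Clara must argue the supervisor could stash what in the safe in October.
'what' is the direct object of 'stash'. The gap is right after 'stash'.

What must Clara argue the supervisor could stash ___ in the safe in October?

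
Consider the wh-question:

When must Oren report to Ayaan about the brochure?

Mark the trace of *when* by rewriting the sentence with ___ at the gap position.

Underlying clause: Oren must report to Ayaan about the brochure when.
'when' functions as the temporal adjunct. The gap is right after 'brochure'.

When must Oren report to Ayaan about the brochure ___?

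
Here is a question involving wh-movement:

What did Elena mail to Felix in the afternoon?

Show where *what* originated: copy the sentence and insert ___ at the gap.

Underlying clause: Elena did mail what to Felix in the afternoon.
The filler 'what' is interpreted as the direct object of 'mail'. The gap is right after 'mail'.

What did Elena mail ___ to Felix in the afternoon?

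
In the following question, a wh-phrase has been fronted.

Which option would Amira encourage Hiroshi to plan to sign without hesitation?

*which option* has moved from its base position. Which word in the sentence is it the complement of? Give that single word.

In situ: Amira would encourage Hiroshi to plan to sign which option without hesitation.
The filler 'which option' is interpreted as the direct object of 'sign'. Wh-movement fronts it, leaving a gap right after 'sign':
Which option would Amira encourage Hiroshi to plan to sign ___ without hesitation?

sign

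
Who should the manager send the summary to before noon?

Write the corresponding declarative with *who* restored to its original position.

'who' functions as the object of the preposition 'to' (recipient of 'send'). Fronting leaves a gap immediately after 'to':
Who should the manager send the summary to ___ before noon?

The manager should send the summary to who before noon.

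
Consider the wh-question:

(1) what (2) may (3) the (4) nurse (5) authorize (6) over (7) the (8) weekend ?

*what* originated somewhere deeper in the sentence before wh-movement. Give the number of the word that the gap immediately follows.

5

Pre-movement form: The nurse may authorize what over the weekend.
'what' functions as the direct object of 'authorize'. Fronting leaves a gap immediately after 'authorize':
What may the nurse authorize ___ over the weekend?
'authorize' is word 5.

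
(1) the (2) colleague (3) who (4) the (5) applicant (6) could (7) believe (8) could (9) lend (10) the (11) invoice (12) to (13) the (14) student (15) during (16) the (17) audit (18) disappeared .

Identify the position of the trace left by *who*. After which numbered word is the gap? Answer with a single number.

7

'who' is the subject of the clause embedded under 'believe'. Wh-movement fronts it, leaving a gap right after 'believe':
The colleague who the applicant could believe ___ could lend the invoice to the student during the audit disappeared.
'believe' is word 7.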